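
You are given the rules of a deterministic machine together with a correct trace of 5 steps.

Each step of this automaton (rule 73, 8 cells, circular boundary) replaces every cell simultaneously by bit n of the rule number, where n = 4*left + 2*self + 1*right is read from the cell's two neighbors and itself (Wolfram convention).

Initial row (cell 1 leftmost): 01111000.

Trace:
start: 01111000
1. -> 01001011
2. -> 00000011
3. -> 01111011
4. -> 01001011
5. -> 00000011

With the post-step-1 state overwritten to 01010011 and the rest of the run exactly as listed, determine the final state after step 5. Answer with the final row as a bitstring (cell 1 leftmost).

state after step 1 := 01010011
2. -> 00000011
3. -> 01111011
4. -> 01001011
5. -> 00000011

00000011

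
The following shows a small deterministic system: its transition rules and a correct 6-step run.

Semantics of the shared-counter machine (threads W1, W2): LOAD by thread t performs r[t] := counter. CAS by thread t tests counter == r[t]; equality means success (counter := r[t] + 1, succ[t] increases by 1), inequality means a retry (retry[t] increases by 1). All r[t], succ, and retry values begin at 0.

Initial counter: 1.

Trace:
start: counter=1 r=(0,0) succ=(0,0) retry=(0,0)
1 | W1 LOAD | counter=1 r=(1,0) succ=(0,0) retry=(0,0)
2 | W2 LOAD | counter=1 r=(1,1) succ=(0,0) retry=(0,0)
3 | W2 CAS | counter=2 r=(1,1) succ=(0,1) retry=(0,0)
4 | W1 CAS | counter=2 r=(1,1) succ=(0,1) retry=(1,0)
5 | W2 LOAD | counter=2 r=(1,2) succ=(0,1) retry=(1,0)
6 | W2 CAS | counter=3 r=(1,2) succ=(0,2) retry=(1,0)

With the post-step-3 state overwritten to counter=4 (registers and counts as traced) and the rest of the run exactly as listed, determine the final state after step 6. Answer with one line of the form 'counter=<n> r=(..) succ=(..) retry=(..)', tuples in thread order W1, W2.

state after step 3 := counter=4 r=(1,1) succ=(0,1) retry=(0,0)
4 | W1 CAS | counter=4 r=(1,1) succ=(0,1) retry=(1,0)
5 | W2 LOAD | counter=4 r=(1,4) succ=(0,1) retry=(1,0)
6 | W2 CAS | counter=5 r=(1,4) succ=(0,2) retry=(1,0)

counter=5 r=(1,4) succ=(0,2) retry=(1,0)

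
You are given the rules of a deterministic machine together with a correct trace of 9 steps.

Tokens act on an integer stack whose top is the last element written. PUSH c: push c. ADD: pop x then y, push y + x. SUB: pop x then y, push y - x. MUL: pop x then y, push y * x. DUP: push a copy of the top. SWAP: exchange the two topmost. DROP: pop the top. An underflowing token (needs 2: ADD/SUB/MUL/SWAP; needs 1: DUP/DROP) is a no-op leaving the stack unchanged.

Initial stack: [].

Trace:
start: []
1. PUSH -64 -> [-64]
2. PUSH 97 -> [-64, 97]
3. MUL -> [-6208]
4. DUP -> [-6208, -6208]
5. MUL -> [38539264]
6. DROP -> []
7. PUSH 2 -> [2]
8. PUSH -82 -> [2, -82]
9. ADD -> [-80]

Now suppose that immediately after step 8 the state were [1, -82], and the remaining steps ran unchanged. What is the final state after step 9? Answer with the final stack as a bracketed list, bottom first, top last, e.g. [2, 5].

state after step 8 := [1, -82]
9. ADD -> [-81]

[-81]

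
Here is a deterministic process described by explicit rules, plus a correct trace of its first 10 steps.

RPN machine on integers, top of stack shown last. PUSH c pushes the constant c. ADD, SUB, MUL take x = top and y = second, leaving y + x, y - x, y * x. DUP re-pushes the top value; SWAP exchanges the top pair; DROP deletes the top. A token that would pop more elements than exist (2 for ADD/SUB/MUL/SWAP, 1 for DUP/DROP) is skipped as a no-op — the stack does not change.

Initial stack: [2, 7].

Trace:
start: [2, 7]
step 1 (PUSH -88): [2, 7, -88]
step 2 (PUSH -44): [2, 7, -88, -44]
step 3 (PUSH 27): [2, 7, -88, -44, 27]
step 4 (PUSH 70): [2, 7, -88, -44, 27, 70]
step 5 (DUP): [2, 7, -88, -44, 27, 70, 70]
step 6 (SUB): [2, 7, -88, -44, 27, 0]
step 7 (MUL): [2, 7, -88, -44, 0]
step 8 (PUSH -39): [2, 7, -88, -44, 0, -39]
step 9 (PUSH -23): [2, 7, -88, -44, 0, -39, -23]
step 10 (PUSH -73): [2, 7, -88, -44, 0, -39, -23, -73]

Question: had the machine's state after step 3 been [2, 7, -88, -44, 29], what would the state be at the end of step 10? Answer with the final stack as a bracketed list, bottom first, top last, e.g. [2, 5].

[2, 7, -88, -44, 0, -39, -23, -73]

state after step 3 := [2, 7, -88, -44, 29]
step 4 (PUSH 70): [2, 7, -88, -44, 29, 70]
step 5 (DUP): [2, 7, -88, -44, 29, 70, 70]
step 6 (SUB): [2, 7, -88, -44, 29, 0]
step 7 (MUL): [2, 7, -88, -44, 0]
step 8 (PUSH -39): [2, 7, -88, -44, 0, -39]
step 9 (PUSH -23): [2, 7, -88, -44, 0, -39, -23]
step 10 (PUSH -73): [2, 7, -88, -44, 0, -39, -23, -73]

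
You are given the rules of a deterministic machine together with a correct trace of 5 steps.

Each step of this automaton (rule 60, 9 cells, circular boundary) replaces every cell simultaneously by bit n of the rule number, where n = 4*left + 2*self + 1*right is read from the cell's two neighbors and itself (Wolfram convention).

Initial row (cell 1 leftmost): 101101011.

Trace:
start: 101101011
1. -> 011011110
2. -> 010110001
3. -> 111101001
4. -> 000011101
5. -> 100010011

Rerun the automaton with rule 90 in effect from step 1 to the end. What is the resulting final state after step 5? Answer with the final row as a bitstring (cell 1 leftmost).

(re-executing steps 1..5 under rule 90; state before step 1: 101101011)
1. -> 101100010
2. -> 001110100
3. -> 011010010
4. -> 111001101
5. -> 001111101

001111101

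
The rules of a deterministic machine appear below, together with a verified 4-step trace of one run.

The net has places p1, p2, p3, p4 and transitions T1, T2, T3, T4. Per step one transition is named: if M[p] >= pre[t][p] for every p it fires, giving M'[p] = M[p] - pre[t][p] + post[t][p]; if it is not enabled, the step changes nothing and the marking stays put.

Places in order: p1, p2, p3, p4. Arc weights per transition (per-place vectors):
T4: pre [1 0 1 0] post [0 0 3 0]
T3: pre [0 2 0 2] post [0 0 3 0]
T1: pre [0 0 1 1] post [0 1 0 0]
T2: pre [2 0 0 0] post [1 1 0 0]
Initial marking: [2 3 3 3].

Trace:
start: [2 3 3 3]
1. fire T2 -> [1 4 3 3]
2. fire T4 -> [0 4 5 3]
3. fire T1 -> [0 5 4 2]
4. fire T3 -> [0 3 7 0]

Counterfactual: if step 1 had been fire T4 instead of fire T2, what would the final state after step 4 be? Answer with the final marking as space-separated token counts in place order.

(re-executing from step 1 with the substitution; state before step 1: [2 3 3 3])
1. fire T4 -> [1 3 5 3]
2. fire T4 -> [0 3 7 3]
3. fire T1 -> [0 4 6 2]
4. fire T3 -> [0 2 9 0]

0 2 9 0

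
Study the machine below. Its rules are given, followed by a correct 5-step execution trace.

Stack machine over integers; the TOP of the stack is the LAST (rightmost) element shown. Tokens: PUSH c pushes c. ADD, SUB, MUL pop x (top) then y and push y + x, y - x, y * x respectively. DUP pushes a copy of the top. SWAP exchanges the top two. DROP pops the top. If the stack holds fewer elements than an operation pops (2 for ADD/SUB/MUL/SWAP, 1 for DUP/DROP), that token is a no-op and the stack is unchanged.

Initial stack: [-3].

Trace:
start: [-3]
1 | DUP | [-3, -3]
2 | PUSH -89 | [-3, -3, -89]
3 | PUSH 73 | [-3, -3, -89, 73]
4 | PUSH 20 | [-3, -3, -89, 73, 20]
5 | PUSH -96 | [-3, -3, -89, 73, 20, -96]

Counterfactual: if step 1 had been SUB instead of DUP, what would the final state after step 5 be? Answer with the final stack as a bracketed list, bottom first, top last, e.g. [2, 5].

(re-executing from step 1 with the substitution; state before step 1: [-3])
1 | SUB | [-3]
2 | PUSH -89 | [-3, -89]
3 | PUSH 73 | [-3, -89, 73]
4 | PUSH 20 | [-3, -89, 73, 20]
5 | PUSH -96 | [-3, -89, 73, 20, -96]

[-3, -89, 73, 20, -96]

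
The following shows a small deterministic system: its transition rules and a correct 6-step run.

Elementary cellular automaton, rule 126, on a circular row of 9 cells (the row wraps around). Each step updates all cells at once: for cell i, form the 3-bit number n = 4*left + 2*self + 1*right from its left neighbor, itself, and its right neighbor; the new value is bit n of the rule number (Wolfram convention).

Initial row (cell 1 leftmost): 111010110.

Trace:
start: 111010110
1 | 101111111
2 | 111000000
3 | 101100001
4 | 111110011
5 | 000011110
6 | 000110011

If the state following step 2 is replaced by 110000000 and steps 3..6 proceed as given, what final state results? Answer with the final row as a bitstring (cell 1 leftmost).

000011100

state after step 2 := 110000000
3 | 111000001
4 | 001100011
5 | 111110111
6 | 000011100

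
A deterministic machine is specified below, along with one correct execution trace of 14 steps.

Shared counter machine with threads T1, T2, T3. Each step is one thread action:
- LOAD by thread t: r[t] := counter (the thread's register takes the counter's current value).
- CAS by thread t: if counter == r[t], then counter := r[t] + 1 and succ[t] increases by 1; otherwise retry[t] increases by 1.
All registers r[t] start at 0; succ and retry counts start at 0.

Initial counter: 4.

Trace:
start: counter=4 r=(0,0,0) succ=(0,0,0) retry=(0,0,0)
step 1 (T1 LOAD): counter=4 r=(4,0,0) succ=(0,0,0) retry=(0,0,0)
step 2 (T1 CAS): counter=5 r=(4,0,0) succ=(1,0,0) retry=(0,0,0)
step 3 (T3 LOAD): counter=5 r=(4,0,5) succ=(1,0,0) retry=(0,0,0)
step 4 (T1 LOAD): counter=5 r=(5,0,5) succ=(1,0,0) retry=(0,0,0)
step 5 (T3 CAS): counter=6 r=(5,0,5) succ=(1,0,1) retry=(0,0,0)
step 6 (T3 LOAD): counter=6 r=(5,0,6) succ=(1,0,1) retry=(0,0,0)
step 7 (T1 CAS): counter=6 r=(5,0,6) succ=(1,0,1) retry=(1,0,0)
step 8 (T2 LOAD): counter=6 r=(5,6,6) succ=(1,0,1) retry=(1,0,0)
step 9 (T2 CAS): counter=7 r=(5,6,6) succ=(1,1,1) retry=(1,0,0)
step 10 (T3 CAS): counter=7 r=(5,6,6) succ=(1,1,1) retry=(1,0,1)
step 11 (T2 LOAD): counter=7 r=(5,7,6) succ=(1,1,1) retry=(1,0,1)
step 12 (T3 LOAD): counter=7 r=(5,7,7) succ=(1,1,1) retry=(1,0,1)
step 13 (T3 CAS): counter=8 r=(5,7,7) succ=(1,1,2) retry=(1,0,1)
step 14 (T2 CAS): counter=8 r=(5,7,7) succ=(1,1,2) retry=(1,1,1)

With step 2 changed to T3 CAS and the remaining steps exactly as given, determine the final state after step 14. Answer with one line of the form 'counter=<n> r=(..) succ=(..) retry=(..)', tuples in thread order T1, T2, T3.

(re-executing from step 2 with the substitution; state before step 2: counter=4 r=(4,0,0) succ=(0,0,0) retry=(0,0,0))
step 2 (T3 CAS): counter=4 r=(4,0,0) succ=(0,0,0) retry=(0,0,1)
step 3 (T3 LOAD): counter=4 r=(4,0,4) succ=(0,0,0) retry=(0,0,1)
step 4 (T1 LOAD): counter=4 r=(4,0,4) succ=(0,0,0) retry=(0,0,1)
step 5 (T3 CAS): counter=5 r=(4,0,4) succ=(0,0,1) retry=(0,0,1)
step 6 (T3 LOAD): counter=5 r=(4,0,5) succ=(0,0,1) retry=(0,0,1)
step 7 (T1 CAS): counter=5 r=(4,0,5) succ=(0,0,1) retry=(1,0,1)
step 8 (T2 LOAD): counter=5 r=(4,5,5) succ=(0,0,1) retry=(1,0,1)
step 9 (T2 CAS): counter=6 r=(4,5,5) succ=(0,1,1) retry=(1,0,1)
step 10 (T3 CAS): counter=6 r=(4,5,5) succ=(0,1,1) retry=(1,0,2)
step 11 (T2 LOAD): counter=6 r=(4,6,5) succ=(0,1,1) retry=(1,0,2)
step 12 (T3 LOAD): counter=6 r=(4,6,6) succ=(0,1,1) retry=(1,0,2)
step 13 (T3 CAS): counter=7 r=(4,6,6) succ=(0,1,2) retry=(1,0,2)
step 14 (T2 CAS): counter=7 r=(4,6,6) succ=(0,1,2) retry=(1,1,2)

counter=7 r=(4,6,6) succ=(0,1,2) retry=(1,1,2)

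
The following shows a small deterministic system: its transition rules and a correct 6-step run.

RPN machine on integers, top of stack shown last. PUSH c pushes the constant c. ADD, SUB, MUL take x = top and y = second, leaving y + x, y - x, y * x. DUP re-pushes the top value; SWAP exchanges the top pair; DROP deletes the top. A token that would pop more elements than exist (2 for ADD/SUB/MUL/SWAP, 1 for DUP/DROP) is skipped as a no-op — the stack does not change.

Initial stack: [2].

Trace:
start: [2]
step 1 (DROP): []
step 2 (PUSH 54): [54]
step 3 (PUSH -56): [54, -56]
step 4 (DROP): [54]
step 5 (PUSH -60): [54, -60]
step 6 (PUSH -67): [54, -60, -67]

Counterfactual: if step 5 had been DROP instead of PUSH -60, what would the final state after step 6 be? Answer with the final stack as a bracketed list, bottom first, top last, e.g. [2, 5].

[-67]

(re-executing from step 5 with the substitution; state before step 5: [54])
step 5 (DROP): []
step 6 (PUSH -67): [-67]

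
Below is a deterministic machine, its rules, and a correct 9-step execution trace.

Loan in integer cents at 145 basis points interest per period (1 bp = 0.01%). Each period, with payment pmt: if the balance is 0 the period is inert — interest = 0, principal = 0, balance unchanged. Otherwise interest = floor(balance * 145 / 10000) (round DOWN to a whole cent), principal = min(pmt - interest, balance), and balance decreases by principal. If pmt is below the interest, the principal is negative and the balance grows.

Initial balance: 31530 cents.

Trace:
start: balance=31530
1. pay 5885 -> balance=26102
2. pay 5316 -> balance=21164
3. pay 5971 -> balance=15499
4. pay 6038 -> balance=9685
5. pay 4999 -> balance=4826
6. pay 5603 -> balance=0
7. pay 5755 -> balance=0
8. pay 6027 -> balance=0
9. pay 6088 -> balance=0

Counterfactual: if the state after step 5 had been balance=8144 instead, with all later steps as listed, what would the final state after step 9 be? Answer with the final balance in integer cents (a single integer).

state after step 5 := balance=8144
6. pay 5603 -> balance=2659
7. pay 5755 -> balance=0
8. pay 6027 -> balance=0
9. pay 6088 -> balance=0

0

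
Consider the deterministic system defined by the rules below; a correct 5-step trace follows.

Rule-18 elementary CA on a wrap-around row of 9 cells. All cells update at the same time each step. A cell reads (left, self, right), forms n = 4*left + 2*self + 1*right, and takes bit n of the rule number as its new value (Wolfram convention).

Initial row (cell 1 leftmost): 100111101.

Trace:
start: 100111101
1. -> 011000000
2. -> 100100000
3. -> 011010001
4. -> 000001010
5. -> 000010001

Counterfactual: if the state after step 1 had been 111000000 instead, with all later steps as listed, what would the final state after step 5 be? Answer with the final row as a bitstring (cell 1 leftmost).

000010010

state after step 1 := 111000000
2. -> 000100001
3. -> 101010010
4. -> 000001100
5. -> 000010010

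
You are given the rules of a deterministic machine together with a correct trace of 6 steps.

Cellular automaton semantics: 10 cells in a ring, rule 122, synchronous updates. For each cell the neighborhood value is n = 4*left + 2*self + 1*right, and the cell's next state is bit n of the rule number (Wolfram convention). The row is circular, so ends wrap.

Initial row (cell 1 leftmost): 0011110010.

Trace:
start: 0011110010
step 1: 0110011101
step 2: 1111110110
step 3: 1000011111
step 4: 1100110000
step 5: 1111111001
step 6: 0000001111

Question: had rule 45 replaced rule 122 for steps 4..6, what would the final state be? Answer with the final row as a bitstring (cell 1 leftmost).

0111101100

(re-executing steps 4..6 under rule 45; state before step 4: 1000011111)
step 4: 0011010000
step 5: 1010110111
step 6: 0111101100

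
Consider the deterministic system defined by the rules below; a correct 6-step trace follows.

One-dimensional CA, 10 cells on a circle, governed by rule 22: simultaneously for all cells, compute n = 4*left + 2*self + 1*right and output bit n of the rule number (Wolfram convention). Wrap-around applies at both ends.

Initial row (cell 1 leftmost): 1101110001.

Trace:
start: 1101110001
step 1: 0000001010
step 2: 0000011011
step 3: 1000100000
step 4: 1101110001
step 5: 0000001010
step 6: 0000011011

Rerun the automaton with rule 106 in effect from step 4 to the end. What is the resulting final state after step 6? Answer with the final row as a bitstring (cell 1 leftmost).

0100000100

(re-executing steps 4..6 under rule 106; state before step 4: 1000100000)
step 4: 0001000001
step 5: 0010000010
step 6: 0100000100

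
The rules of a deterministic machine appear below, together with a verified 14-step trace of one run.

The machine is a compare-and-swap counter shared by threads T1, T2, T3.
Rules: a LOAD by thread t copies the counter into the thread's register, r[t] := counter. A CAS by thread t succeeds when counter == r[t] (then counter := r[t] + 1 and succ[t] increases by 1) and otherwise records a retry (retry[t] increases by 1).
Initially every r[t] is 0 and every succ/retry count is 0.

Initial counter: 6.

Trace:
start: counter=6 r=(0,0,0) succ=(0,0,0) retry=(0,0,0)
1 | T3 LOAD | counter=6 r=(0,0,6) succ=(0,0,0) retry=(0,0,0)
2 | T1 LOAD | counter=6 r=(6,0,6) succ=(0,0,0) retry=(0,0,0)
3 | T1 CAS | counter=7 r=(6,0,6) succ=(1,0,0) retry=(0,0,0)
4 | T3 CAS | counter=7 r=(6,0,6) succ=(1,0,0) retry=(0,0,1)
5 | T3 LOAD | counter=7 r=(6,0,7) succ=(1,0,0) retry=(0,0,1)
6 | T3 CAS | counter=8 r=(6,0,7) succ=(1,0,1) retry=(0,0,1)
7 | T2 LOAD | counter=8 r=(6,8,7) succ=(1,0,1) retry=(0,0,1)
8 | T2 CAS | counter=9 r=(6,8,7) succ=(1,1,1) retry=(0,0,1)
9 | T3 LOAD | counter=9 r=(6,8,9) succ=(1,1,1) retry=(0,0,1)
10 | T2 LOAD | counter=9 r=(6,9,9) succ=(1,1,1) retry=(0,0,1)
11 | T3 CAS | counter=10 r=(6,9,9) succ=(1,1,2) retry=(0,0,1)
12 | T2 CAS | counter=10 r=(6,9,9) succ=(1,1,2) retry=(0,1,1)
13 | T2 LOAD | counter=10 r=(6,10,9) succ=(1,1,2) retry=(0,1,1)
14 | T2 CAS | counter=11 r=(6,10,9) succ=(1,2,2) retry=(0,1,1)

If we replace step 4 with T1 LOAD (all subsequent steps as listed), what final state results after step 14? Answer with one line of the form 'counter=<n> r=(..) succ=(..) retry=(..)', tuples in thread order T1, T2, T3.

counter=11 r=(7,10,9) succ=(1,2,2) retry=(0,1,0)

(re-executing from step 4 with the substitution; state before step 4: counter=7 r=(6,0,6) succ=(1,0,0) retry=(0,0,0))
4 | T1 LOAD | counter=7 r=(7,0,6) succ=(1,0,0) retry=(0,0,0)
5 | T3 LOAD | counter=7 r=(7,0,7) succ=(1,0,0) retry=(0,0,0)
6 | T3 CAS | counter=8 r=(7,0,7) succ=(1,0,1) retry=(0,0,0)
7 | T2 LOAD | counter=8 r=(7,8,7) succ=(1,0,1) retry=(0,0,0)
8 | T2 CAS | counter=9 r=(7,8,7) succ=(1,1,1) retry=(0,0,0)
9 | T3 LOAD | counter=9 r=(7,8,9) succ=(1,1,1) retry=(0,0,0)
10 | T2 LOAD | counter=9 r=(7,9,9) succ=(1,1,1) retry=(0,0,0)
11 | T3 CAS | counter=10 r=(7,9,9) succ=(1,1,2) retry=(0,0,0)
12 | T2 CAS | counter=10 r=(7,9,9) succ=(1,1,2) retry=(0,1,0)
13 | T2 LOAD | counter=10 r=(7,10,9) succ=(1,1,2) retry=(0,1,0)
14 | T2 CAS | counter=11 r=(7,10,9) succ=(1,2,2) retry=(0,1,0)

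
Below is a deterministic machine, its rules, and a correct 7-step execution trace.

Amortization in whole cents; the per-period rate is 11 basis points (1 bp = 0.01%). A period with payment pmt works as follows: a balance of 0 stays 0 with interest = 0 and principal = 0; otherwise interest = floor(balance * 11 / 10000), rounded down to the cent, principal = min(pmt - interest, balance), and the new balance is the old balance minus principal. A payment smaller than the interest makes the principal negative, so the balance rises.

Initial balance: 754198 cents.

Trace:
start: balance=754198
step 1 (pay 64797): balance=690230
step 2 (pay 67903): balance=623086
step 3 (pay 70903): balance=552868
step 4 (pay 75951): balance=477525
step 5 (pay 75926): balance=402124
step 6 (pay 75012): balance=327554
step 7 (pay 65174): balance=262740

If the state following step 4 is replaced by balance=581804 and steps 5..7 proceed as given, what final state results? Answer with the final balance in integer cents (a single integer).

state after step 4 := balance=581804
step 5 (pay 75926): balance=506517
step 6 (pay 75012): balance=432062
step 7 (pay 65174): balance=367363

367363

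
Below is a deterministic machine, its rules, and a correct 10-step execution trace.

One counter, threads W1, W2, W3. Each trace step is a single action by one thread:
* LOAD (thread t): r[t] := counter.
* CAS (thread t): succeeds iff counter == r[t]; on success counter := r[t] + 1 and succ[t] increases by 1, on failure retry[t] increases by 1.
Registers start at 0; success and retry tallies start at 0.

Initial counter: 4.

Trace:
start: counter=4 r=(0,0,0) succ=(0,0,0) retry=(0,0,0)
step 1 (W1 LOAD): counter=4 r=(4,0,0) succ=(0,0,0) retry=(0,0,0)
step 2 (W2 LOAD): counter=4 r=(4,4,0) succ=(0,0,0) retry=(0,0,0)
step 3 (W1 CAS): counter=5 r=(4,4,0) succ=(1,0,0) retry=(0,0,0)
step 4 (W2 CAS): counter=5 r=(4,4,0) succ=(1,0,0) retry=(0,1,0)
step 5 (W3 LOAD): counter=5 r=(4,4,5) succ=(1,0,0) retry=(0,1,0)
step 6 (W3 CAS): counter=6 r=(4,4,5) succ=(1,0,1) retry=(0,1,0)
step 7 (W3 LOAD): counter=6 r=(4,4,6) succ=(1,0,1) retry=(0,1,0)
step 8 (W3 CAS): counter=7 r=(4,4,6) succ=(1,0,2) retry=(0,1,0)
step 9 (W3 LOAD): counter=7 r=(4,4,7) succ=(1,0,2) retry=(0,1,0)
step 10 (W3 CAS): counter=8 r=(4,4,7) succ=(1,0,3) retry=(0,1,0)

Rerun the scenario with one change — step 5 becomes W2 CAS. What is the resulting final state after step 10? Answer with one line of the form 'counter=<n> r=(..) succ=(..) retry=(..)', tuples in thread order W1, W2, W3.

counter=7 r=(4,4,6) succ=(1,0,2) retry=(0,2,1)

(re-executing from step 5 with the substitution; state before step 5: counter=5 r=(4,4,0) succ=(1,0,0) retry=(0,1,0))
step 5 (W2 CAS): counter=5 r=(4,4,0) succ=(1,0,0) retry=(0,2,0)
step 6 (W3 CAS): counter=5 r=(4,4,0) succ=(1,0,0) retry=(0,2,1)
step 7 (W3 LOAD): counter=5 r=(4,4,5) succ=(1,0,0) retry=(0,2,1)
step 8 (W3 CAS): counter=6 r=(4,4,5) succ=(1,0,1) retry=(0,2,1)
step 9 (W3 LOAD): counter=6 r=(4,4,6) succ=(1,0,1) retry=(0,2,1)
step 10 (W3 CAS): counter=7 r=(4,4,6) succ=(1,0,2) retry=(0,2,1)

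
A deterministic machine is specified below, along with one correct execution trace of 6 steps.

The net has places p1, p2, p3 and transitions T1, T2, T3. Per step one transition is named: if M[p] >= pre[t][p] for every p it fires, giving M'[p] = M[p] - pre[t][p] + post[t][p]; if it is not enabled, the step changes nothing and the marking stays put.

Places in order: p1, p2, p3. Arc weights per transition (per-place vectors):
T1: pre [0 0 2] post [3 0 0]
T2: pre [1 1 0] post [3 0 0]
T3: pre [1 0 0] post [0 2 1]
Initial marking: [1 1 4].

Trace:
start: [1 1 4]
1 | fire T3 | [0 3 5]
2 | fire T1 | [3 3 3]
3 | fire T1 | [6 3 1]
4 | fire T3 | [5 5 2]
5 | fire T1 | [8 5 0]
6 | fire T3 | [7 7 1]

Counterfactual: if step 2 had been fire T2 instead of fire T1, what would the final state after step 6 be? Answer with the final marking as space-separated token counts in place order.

(re-executing from step 2 with the substitution; state before step 2: [0 3 5])
2 | fire T2 | [0 3 5]
3 | fire T1 | [3 3 3]
4 | fire T3 | [2 5 4]
5 | fire T1 | [5 5 2]
6 | fire T3 | [4 7 3]

4 7 3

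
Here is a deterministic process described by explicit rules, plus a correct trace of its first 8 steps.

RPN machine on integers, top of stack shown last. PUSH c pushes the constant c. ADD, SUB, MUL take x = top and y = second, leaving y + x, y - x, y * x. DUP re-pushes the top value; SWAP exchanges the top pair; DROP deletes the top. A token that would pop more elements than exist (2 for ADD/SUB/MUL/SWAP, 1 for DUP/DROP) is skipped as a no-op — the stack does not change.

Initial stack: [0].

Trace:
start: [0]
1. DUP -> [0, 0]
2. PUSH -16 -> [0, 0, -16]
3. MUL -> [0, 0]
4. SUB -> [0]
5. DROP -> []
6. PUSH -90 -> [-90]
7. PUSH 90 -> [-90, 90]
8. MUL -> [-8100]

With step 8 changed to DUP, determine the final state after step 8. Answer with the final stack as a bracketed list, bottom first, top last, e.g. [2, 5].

[-90, 90, 90]

(re-executing from step 8 with the substitution; state before step 8: [-90, 90])
8. DUP -> [-90, 90, 90]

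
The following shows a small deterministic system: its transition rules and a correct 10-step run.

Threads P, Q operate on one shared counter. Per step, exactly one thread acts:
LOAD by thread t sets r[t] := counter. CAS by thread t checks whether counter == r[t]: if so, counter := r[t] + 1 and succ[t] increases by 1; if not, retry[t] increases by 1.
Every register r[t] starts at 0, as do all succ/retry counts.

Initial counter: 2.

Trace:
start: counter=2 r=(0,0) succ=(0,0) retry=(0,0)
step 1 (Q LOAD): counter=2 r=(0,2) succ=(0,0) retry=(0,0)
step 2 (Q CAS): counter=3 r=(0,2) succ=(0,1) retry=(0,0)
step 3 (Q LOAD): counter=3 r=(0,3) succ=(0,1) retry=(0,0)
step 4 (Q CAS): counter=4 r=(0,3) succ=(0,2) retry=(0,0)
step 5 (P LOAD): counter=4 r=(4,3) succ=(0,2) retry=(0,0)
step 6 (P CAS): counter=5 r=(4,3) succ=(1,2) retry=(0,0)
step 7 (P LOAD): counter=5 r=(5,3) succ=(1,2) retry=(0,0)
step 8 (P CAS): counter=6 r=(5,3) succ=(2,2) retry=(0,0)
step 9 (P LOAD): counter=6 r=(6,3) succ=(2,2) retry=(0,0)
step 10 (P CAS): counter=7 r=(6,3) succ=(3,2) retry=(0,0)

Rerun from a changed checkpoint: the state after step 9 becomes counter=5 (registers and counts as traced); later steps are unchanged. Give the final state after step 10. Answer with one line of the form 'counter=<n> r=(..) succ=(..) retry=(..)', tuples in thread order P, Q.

counter=5 r=(6,3) succ=(2,2) retry=(1,0)

state after step 9 := counter=5 r=(6,3) succ=(2,2) retry=(0,0)
step 10 (P CAS): counter=5 r=(6,3) succ=(2,2) retry=(1,0)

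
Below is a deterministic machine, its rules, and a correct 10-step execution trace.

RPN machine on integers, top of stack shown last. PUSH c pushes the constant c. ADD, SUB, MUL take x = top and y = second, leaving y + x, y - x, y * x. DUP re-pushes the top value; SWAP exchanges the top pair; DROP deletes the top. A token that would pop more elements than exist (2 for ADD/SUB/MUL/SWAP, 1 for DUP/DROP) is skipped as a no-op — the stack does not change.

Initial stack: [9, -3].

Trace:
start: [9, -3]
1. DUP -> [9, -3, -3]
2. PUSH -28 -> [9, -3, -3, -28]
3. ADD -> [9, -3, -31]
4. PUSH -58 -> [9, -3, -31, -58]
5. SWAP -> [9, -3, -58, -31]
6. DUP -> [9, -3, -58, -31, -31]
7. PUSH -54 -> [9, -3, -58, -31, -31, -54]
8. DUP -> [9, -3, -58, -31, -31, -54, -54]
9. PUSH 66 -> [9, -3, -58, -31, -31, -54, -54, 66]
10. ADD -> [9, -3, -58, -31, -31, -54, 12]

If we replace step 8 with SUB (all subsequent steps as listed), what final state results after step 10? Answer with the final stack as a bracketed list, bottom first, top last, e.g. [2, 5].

[9, -3, -58, -31, 89]

(re-executing from step 8 with the substitution; state before step 8: [9, -3, -58, -31, -31, -54])
8. SUB -> [9, -3, -58, -31, 23]
9. PUSH 66 -> [9, -3, -58, -31, 23, 66]
10. ADD -> [9, -3, -58, -31, 89]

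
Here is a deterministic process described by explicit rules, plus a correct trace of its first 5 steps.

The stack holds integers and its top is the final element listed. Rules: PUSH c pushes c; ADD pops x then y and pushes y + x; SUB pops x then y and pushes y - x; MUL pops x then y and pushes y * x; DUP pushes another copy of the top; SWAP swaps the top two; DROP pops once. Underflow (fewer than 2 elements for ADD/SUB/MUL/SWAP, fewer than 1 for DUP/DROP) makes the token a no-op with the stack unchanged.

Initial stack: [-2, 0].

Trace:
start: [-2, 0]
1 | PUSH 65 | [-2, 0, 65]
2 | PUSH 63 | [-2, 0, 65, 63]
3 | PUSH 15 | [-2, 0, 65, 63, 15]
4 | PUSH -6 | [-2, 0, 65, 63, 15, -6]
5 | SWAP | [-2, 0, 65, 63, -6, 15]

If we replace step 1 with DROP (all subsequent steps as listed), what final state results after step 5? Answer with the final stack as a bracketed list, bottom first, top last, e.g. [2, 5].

[-2, 63, -6, 15]

(re-executing from step 1 with the substitution; state before step 1: [-2, 0])
1 | DROP | [-2]
2 | PUSH 63 | [-2, 63]
3 | PUSH 15 | [-2, 63, 15]
4 | PUSH -6 | [-2, 63, 15, -6]
5 | SWAP | [-2, 63, -6, 15]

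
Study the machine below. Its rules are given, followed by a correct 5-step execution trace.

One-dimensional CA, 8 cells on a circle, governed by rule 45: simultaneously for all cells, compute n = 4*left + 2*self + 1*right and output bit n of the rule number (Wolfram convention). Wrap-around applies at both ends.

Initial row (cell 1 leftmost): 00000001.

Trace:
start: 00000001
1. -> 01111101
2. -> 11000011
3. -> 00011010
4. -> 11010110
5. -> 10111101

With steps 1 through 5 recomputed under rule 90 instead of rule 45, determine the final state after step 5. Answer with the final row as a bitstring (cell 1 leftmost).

(re-executing steps 1..5 under rule 90; state before step 1: 00000001)
1. -> 10000010
2. -> 01000100
3. -> 10101010
4. -> 00000000
5. -> 00000000

00000000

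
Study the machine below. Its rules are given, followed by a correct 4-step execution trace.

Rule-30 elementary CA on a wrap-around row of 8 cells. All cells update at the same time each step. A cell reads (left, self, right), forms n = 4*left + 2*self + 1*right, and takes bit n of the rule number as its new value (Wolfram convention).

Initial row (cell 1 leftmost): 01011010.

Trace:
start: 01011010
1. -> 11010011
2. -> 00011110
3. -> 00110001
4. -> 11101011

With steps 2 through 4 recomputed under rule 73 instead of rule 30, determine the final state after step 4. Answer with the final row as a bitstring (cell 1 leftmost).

(re-executing steps 2..4 under rule 73; state before step 2: 11010011)
2. -> 01000010
3. -> 00011000
4. -> 11011011

11011011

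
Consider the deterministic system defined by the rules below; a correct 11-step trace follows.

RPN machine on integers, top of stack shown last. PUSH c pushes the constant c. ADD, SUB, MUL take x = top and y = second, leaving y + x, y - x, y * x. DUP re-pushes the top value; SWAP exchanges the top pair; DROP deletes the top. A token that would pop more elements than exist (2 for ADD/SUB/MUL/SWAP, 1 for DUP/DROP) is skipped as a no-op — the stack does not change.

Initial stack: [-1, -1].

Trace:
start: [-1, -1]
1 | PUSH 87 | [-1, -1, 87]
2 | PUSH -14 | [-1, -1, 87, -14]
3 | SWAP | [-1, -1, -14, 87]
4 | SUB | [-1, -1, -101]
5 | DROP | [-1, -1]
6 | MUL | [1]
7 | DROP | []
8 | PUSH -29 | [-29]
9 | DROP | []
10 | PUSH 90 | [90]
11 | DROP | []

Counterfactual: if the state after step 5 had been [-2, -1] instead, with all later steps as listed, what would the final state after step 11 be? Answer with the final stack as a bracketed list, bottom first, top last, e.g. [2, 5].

[]

state after step 5 := [-2, -1]
6 | MUL | [2]
7 | DROP | []
8 | PUSH -29 | [-29]
9 | DROP | []
10 | PUSH 90 | [90]
11 | DROP | []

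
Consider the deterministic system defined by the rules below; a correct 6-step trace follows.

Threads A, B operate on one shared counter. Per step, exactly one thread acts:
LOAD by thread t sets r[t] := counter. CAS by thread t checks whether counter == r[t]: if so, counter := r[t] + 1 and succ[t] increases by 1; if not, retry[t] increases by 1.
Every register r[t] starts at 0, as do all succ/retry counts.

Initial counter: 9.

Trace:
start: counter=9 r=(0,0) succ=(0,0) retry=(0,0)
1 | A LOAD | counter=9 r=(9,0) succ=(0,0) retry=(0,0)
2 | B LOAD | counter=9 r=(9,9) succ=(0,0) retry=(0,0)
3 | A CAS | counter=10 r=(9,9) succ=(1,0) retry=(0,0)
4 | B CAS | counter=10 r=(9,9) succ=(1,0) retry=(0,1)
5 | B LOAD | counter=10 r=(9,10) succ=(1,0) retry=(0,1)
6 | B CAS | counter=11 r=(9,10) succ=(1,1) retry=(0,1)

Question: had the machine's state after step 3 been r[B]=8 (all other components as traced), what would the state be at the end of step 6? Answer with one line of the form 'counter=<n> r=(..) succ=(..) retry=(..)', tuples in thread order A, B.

state after step 3 := counter=10 r=(9,8) succ=(1,0) retry=(0,0)
4 | B CAS | counter=10 r=(9,8) succ=(1,0) retry=(0,1)
5 | B LOAD | counter=10 r=(9,10) succ=(1,0) retry=(0,1)
6 | B CAS | counter=11 r=(9,10) succ=(1,1) retry=(0,1)

counter=11 r=(9,10) succ=(1,1) retry=(0,1)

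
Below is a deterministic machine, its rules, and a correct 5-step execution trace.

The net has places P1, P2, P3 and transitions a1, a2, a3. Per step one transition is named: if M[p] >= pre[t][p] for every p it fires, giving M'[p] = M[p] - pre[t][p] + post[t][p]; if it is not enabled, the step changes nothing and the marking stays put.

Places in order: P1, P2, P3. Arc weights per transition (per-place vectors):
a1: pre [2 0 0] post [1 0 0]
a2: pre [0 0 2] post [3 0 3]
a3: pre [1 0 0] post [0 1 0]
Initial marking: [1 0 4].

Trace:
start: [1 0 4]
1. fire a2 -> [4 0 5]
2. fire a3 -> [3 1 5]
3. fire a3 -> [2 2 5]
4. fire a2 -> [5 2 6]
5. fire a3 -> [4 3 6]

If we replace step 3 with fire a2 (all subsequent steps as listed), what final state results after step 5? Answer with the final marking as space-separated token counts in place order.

(re-executing from step 3 with the substitution; state before step 3: [3 1 5])
3. fire a2 -> [6 1 6]
4. fire a2 -> [9 1 7]
5. fire a3 -> [8 2 7]

8 2 7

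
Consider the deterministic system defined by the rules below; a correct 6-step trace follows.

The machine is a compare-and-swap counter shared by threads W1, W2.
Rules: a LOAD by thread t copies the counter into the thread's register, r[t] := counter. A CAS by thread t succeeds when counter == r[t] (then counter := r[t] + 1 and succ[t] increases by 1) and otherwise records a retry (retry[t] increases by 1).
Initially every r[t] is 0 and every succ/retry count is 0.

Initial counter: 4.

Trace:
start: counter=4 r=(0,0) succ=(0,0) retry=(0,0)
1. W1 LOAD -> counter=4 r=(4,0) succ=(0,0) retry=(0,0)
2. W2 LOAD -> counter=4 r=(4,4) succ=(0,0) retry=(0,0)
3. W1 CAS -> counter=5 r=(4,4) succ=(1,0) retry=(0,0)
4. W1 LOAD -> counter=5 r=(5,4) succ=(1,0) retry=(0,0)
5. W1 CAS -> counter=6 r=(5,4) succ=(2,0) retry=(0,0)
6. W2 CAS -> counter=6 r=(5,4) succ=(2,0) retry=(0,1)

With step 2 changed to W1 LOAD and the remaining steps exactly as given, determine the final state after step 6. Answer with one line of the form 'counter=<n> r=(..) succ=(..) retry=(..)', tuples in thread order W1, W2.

(re-executing from step 2 with the substitution; state before step 2: counter=4 r=(4,0) succ=(0,0) retry=(0,0))
2. W1 LOAD -> counter=4 r=(4,0) succ=(0,0) retry=(0,0)
3. W1 CAS -> counter=5 r=(4,0) succ=(1,0) retry=(0,0)
4. W1 LOAD -> counter=5 r=(5,0) succ=(1,0) retry=(0,0)
5. W1 CAS -> counter=6 r=(5,0) succ=(2,0) retry=(0,0)
6. W2 CAS -> counter=6 r=(5,0) succ=(2,0) retry=(0,1)

counter=6 r=(5,0) succ=(2,0) retry=(0,1)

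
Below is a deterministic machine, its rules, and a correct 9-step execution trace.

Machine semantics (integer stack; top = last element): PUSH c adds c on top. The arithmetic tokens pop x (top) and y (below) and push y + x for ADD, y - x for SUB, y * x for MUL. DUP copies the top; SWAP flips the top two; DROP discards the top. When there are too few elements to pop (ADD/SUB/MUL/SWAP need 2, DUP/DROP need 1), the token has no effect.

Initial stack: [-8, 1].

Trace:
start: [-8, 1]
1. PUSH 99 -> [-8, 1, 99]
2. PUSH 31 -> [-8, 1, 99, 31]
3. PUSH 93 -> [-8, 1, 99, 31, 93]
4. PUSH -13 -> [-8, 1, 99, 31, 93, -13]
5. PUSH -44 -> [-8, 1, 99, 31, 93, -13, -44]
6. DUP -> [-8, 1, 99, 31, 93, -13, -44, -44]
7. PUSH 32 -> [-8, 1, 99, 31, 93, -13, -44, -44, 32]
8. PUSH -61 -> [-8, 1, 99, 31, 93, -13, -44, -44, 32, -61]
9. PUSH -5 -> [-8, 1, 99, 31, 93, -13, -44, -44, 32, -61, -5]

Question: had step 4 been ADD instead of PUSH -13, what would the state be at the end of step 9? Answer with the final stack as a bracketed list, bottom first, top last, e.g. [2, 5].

(re-executing from step 4 with the substitution; state before step 4: [-8, 1, 99, 31, 93])
4. ADD -> [-8, 1, 99, 124]
5. PUSH -44 -> [-8, 1, 99, 124, -44]
6. DUP -> [-8, 1, 99, 124, -44, -44]
7. PUSH 32 -> [-8, 1, 99, 124, -44, -44, 32]
8. PUSH -61 -> [-8, 1, 99, 124, -44, -44, 32, -61]
9. PUSH -5 -> [-8, 1, 99, 124, -44, -44, 32, -61, -5]

[-8, 1, 99, 124, -44, -44, 32, -61, -5]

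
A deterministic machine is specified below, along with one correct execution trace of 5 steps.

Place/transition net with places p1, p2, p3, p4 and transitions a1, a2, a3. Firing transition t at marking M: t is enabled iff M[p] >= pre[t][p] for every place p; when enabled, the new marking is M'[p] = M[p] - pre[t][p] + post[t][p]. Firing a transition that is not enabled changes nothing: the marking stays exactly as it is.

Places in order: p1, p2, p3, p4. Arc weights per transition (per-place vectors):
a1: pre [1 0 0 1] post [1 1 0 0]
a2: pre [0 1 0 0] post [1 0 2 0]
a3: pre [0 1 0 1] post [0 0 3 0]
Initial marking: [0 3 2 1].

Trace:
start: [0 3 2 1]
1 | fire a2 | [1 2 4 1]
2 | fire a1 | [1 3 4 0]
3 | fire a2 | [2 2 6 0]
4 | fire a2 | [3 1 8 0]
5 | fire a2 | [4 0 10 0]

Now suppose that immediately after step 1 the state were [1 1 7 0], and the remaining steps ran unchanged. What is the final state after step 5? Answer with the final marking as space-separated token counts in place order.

2 0 9 0

state after step 1 := [1 1 7 0]
2 | fire a1 | [1 1 7 0]
3 | fire a2 | [2 0 9 0]
4 | fire a2 | [2 0 9 0]
5 | fire a2 | [2 0 9 0]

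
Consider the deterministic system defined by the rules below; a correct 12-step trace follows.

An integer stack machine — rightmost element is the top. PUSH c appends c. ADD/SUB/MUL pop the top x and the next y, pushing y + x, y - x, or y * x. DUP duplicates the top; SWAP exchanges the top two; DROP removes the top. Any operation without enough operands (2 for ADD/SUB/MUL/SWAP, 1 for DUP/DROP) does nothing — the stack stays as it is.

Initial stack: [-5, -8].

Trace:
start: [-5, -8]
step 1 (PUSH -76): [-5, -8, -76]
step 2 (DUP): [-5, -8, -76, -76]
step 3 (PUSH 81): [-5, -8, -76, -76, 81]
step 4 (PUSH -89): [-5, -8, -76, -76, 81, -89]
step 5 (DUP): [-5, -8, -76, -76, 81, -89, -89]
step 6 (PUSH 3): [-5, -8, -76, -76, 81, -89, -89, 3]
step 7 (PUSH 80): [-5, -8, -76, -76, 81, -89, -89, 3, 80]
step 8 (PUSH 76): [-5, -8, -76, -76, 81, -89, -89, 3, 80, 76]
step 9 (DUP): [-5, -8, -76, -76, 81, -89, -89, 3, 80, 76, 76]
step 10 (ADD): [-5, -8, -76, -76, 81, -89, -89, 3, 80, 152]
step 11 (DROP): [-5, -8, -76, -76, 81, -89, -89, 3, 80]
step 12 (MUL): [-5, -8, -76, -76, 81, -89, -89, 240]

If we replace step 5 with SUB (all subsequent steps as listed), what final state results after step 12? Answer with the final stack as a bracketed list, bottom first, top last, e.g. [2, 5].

(re-executing from step 5 with the substitution; state before step 5: [-5, -8, -76, -76, 81, -89])
step 5 (SUB): [-5, -8, -76, -76, 170]
step 6 (PUSH 3): [-5, -8, -76, -76, 170, 3]
step 7 (PUSH 80): [-5, -8, -76, -76, 170, 3, 80]
step 8 (PUSH 76): [-5, -8, -76, -76, 170, 3, 80, 76]
step 9 (DUP): [-5, -8, -76, -76, 170, 3, 80, 76, 76]
step 10 (ADD): [-5, -8, -76, -76, 170, 3, 80, 152]
step 11 (DROP): [-5, -8, -76, -76, 170, 3, 80]
step 12 (MUL): [-5, -8, -76, -76, 170, 240]

[-5, -8, -76, -76, 170, 240]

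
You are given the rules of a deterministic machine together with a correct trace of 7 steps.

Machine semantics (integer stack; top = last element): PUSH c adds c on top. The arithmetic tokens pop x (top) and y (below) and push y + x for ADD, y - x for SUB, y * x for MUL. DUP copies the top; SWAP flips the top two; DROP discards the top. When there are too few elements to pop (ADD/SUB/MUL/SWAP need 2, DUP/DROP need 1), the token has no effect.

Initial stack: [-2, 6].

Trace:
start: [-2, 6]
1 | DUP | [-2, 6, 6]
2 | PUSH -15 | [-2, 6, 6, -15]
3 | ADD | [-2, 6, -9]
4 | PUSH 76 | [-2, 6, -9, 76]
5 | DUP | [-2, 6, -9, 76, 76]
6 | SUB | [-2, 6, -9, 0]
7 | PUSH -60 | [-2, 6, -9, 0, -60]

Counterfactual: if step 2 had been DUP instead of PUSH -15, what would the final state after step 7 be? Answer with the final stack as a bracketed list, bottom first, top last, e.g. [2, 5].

(re-executing from step 2 with the substitution; state before step 2: [-2, 6, 6])
2 | DUP | [-2, 6, 6, 6]
3 | ADD | [-2, 6, 12]
4 | PUSH 76 | [-2, 6, 12, 76]
5 | DUP | [-2, 6, 12, 76, 76]
6 | SUB | [-2, 6, 12, 0]
7 | PUSH -60 | [-2, 6, 12, 0, -60]

[-2, 6, 12, 0, -60]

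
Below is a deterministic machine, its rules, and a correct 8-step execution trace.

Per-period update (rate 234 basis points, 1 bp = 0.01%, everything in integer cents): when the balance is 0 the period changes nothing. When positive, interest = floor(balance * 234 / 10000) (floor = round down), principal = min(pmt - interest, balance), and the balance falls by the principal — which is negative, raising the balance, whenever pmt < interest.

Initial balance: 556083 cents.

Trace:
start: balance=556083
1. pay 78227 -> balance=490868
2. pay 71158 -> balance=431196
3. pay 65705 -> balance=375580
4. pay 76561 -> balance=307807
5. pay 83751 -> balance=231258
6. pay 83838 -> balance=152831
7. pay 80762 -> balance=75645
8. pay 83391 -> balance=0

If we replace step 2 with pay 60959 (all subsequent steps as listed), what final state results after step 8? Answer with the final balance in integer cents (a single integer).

5742

(re-executing from step 2 with the substitution; state before step 2: balance=490868)
2. pay 60959 -> balance=441395
3. pay 65705 -> balance=386018
4. pay 76561 -> balance=318489
5. pay 83751 -> balance=242190
6. pay 83838 -> balance=164019
7. pay 80762 -> balance=87095
8. pay 83391 -> balance=5742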